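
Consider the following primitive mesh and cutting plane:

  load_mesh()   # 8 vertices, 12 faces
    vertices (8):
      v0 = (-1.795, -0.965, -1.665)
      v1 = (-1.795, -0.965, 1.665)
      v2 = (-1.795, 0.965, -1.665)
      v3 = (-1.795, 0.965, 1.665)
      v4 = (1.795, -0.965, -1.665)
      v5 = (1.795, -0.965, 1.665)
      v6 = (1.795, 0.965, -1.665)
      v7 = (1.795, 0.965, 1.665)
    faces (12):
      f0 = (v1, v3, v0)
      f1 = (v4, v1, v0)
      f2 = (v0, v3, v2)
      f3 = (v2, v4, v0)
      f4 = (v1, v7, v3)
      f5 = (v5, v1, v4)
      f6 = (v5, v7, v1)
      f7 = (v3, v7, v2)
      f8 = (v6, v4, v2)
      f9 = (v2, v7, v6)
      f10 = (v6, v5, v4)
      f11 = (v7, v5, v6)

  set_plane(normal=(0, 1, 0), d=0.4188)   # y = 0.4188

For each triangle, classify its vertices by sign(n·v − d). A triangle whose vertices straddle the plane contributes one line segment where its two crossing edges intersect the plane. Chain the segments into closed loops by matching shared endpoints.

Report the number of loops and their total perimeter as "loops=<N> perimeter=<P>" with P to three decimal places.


Straddling triangles (8 of 12):
  (v1,v3,v0) [-+-] → (-1.795, 0.4188, 1.665)–(-1.795, 0.4188, 0.722593)  len=0.9424
  (v0,v3,v2) [-++] → (-1.795, 0.4188, 0.722593)–(-1.795, 0.4188, -1.665)  len=2.3876
  (v2,v4,v0) [+--] → (-0.779011, 0.4188, -1.665)–(-1.795, 0.4188, -1.665)  len=1.0160
  (v1,v7,v3) [-++] → (0.779011, 0.4188, 1.665)–(-1.795, 0.4188, 1.665)  len=2.5740
  (v5,v7,v1) [-+-] → (1.795, 0.4188, 1.665)–(0.779011, 0.4188, 1.665)  len=1.0160
  (v6,v4,v2) [+-+] → (1.795, 0.4188, -1.665)–(-0.779011, 0.4188, -1.665)  len=2.5740
  (v6,v5,v4) [+--] → (1.795, 0.4188, -0.722593)–(1.795, 0.4188, -1.665)  len=0.9424
  (v7,v5,v6) [+-+] → (1.795, 0.4188, 1.665)–(1.795, 0.4188, -0.722593)  len=2.3876

Chained into 1 loop(s):
  loop 1: 8 segments, perimeter = 13.8400
Total perimeter = 13.840

loops=1 perimeter=13.840


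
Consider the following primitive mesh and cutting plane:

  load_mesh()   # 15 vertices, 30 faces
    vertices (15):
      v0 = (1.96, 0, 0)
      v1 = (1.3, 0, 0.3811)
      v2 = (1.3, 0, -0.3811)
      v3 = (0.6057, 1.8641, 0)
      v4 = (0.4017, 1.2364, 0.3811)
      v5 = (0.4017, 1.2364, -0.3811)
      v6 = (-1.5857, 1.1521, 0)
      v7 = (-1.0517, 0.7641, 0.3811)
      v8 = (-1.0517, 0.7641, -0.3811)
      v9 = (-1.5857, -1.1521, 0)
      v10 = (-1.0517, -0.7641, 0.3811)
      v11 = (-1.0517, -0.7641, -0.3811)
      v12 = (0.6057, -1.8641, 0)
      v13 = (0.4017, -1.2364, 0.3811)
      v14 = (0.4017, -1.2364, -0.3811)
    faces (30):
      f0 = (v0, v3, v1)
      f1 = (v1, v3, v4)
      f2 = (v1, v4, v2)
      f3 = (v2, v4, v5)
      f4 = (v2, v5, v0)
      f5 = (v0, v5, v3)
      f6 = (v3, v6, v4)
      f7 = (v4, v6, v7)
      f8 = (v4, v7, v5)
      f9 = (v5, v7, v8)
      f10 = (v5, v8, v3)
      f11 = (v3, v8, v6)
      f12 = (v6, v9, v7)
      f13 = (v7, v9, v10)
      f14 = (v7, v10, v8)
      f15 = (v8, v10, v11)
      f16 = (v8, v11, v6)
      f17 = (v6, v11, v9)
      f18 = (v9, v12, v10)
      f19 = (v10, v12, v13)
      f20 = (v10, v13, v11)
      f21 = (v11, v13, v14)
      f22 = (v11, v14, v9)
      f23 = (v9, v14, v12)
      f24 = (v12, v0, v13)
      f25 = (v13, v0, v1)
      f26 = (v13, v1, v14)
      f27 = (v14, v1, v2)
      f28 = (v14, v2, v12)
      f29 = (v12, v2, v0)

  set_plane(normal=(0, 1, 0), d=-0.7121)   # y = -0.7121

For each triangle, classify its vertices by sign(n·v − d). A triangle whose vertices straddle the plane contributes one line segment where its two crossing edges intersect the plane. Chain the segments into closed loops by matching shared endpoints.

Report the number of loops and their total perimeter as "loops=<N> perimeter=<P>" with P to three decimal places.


Straddling triangles (12 of 30):
  (v6,v9,v7) [+-+] → (-1.5857, -0.7121, 0)–(-1.46308, -0.7121, 0.0875086)  len=0.1506
  (v7,v9,v10) [+--] → (-1.46308, -0.7121, 0.0875086)–(-1.0517, -0.7121, 0.3811)  len=0.5054
  (v7,v10,v8) [+-+] → (-1.0517, -0.7121, 0.3811)–(-1.0517, -0.7121, 0.355165)  len=0.0259
  (v8,v10,v11) [+--] → (-1.0517, -0.7121, 0.355165)–(-1.0517, -0.7121, -0.3811)  len=0.7363
  (v8,v11,v6) [+-+] → (-1.0517, -0.7121, -0.3811)–(-1.06619, -0.7121, -0.370758)  len=0.0178
  (v6,v11,v9) [+--] → (-1.06619, -0.7121, -0.370758)–(-1.5857, -0.7121, 0)  len=0.6382
  (v12,v0,v13) [-+-] → (1.44265, -0.7121, 0)–(1.0625, -0.7121, 0.219493)  len=0.4390
  (v13,v0,v1) [-++] → (1.0625, -0.7121, 0.219493)–(0.782627, -0.7121, 0.3811)  len=0.3232
  (v13,v1,v14) [-+-] → (0.782627, -0.7121, 0.3811)–(0.782627, -0.7121, -0.0578863)  len=0.4390
  (v14,v1,v2) [-++] → (0.782627, -0.7121, -0.0578863)–(0.782627, -0.7121, -0.3811)  len=0.3232
  (v14,v2,v12) [-+-] → (0.782627, -0.7121, -0.3811)–(1.03477, -0.7121, -0.235517)  len=0.2912
  (v12,v2,v0) [-++] → (1.03477, -0.7121, -0.235517)–(1.44265, -0.7121, 0)  len=0.4710

Chained into 2 loop(s):
  loop 1: 6 segments, perimeter = 2.0743
  loop 2: 6 segments, perimeter = 2.2865
Total perimeter = 4.361

loops=2 perimeter=4.361


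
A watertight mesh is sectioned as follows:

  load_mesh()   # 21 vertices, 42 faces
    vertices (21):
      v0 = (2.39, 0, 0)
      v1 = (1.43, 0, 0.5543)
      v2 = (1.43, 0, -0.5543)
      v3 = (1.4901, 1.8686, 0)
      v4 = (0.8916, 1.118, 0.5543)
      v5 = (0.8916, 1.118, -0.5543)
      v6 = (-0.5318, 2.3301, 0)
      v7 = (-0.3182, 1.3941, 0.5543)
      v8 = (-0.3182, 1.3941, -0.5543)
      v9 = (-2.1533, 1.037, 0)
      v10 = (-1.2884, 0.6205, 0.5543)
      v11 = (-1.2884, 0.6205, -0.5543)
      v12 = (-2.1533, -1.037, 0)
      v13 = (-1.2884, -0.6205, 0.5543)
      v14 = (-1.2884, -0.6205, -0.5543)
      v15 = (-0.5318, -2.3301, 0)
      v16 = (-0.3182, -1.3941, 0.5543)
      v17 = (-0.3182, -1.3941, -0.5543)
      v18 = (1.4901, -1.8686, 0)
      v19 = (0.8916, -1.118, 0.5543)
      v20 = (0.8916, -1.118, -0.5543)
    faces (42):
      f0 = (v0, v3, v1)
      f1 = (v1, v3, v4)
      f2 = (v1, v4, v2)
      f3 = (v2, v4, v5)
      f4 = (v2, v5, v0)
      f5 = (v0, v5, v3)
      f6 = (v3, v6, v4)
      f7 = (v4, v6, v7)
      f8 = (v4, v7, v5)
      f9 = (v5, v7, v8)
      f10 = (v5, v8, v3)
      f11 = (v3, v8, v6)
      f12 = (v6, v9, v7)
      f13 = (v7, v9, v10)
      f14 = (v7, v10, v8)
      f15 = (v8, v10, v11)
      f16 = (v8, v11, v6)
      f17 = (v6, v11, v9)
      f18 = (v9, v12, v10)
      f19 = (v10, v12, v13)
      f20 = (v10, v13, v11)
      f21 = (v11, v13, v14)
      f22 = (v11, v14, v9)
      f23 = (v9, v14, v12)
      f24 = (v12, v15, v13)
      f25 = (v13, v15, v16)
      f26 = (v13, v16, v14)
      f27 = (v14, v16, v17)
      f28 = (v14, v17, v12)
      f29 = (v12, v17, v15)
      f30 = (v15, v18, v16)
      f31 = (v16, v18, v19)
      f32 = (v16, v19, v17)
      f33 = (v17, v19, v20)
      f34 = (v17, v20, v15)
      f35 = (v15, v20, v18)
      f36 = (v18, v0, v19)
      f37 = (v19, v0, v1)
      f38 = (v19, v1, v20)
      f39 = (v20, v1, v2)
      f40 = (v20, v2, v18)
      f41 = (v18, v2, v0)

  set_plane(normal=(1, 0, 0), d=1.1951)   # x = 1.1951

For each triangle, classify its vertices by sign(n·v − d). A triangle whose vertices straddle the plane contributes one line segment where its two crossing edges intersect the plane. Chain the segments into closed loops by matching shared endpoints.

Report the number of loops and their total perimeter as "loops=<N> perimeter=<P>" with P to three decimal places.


Straddling triangles (16 of 42):
  (v1,v3,v4) [++-] → (1.1951, 1.49863, 0.273214)–(1.1951, 0.487775, 0.5543)  len=1.0492
  (v1,v4,v2) [+-+] → (1.1951, 0.487775, 0.5543)–(1.1951, 0.487775, -0.0706259)  len=0.6249
  (v2,v4,v5) [+--] → (1.1951, 0.487775, -0.0706259)–(1.1951, 0.487775, -0.5543)  len=0.4837
  (v2,v5,v0) [+-+] → (1.1951, 0.487775, -0.5543)–(1.1951, 0.89155, -0.442027)  len=0.4191
  (v0,v5,v3) [+-+] → (1.1951, 0.89155, -0.442027)–(1.1951, 1.49863, -0.273214)  len=0.6301
  (v3,v6,v4) [+--] → (1.1951, 1.93593, 0)–(1.1951, 1.49863, 0.273214)  len=0.5156
  (v5,v8,v3) [--+] → (1.1951, 1.79119, -0.0904266)–(1.1951, 1.49863, -0.273214)  len=0.3450
  (v3,v8,v6) [+--] → (1.1951, 1.79119, -0.0904266)–(1.1951, 1.93593, 0)  len=0.1707
  (v15,v18,v16) [-+-] → (1.1951, -1.93593, 0)–(1.1951, -1.79119, 0.0904266)  len=0.1707
  (v16,v18,v19) [-+-] → (1.1951, -1.79119, 0.0904266)–(1.1951, -1.49863, 0.273214)  len=0.3450
  (v15,v20,v18) [--+] → (1.1951, -1.49863, -0.273214)–(1.1951, -1.93593, 0)  len=0.5156
  (v18,v0,v19) [++-] → (1.1951, -0.89155, 0.442027)–(1.1951, -1.49863, 0.273214)  len=0.6301
  (v19,v0,v1) [-++] → (1.1951, -0.89155, 0.442027)–(1.1951, -0.487775, 0.5543)  len=0.4191
  (v19,v1,v20) [-+-] → (1.1951, -0.487775, 0.5543)–(1.1951, -0.487775, 0.0706259)  len=0.4837
  (v20,v1,v2) [-++] → (1.1951, -0.487775, 0.0706259)–(1.1951, -0.487775, -0.5543)  len=0.6249
  (v20,v2,v18) [-++] → (1.1951, -0.487775, -0.5543)–(1.1951, -1.49863, -0.273214)  len=1.0492

Chained into 2 loop(s):
  loop 1: 8 segments, perimeter = 4.2383
  loop 2: 8 segments, perimeter = 4.2383
Total perimeter = 8.477

loops=2 perimeter=8.477


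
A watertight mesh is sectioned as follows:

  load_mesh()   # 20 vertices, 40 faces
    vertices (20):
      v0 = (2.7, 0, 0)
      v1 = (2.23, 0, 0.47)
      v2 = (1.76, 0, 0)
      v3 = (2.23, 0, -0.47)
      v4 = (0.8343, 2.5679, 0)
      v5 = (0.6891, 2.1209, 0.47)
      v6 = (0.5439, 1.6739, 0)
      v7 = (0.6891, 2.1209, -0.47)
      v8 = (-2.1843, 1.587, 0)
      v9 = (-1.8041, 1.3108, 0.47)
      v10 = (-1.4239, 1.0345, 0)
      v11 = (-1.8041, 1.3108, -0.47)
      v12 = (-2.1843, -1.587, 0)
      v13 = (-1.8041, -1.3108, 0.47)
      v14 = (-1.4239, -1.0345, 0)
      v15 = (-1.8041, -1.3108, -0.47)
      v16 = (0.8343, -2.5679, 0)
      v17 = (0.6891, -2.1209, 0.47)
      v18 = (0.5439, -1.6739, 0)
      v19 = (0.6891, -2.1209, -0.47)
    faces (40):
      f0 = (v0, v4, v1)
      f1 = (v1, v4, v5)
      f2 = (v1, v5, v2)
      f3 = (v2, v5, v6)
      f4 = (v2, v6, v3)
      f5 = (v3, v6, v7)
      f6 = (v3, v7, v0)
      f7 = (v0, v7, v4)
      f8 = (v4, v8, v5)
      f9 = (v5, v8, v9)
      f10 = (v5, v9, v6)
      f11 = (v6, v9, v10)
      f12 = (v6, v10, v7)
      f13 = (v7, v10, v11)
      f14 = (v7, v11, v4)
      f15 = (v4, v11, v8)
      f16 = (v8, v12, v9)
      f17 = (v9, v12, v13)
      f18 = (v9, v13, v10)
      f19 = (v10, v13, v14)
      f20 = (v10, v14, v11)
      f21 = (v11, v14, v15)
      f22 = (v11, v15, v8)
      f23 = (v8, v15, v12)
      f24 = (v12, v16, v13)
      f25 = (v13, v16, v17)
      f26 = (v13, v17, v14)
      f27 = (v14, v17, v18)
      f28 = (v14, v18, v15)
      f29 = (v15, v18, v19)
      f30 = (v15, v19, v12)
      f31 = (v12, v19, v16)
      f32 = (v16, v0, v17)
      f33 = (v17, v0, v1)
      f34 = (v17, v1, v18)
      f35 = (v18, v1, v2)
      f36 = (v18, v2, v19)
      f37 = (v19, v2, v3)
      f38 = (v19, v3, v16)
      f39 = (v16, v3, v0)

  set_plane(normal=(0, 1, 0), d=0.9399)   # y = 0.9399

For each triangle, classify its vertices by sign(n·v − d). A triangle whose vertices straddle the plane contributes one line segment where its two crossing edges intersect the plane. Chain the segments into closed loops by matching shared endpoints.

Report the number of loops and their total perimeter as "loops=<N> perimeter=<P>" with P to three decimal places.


loops=2 perimeter=5.077

Straddling triangles (16 of 40):
  (v0,v4,v1) [-+-] → (2.01712, 0.9399, 0)–(1.71915, 0.9399, 0.297971)  len=0.4214
  (v1,v4,v5) [-++] → (1.71915, 0.9399, 0.297971)–(1.54713, 0.9399, 0.47)  len=0.2433
  (v1,v5,v2) [-+-] → (1.54713, 0.9399, 0.47)–(1.28542, 0.9399, 0.208286)  len=0.3701
  (v2,v5,v6) [-++] → (1.28542, 0.9399, 0.208286)–(1.07716, 0.9399, 0)  len=0.2945
  (v2,v6,v3) [-+-] → (1.07716, 0.9399, 0)–(1.28325, 0.9399, -0.206094)  len=0.2915
  (v3,v6,v7) [-++] → (1.28325, 0.9399, -0.206094)–(1.54713, 0.9399, -0.47)  len=0.3732
  (v3,v7,v0) [-+-] → (1.54713, 0.9399, -0.47)–(1.80885, 0.9399, -0.208286)  len=0.3701
  (v0,v7,v4) [-++] → (1.80885, 0.9399, -0.208286)–(2.01712, 0.9399, 0)  len=0.2945
  (v8,v12,v9) [+-+] → (-2.1843, 0.9399, 0)–(-1.85276, 0.9399, 0.409843)  len=0.5272
  (v9,v12,v13) [+--] → (-1.85276, 0.9399, 0.409843)–(-1.8041, 0.9399, 0.47)  len=0.0774
  (v9,v13,v10) [+-+] → (-1.8041, 0.9399, 0.47)–(-1.43924, 0.9399, 0.0189579)  len=0.5801
  (v10,v13,v14) [+--] → (-1.43924, 0.9399, 0.0189579)–(-1.4239, 0.9399, 0)  len=0.0244
  (v10,v14,v11) [+-+] → (-1.4239, 0.9399, 0)–(-1.74397, 0.9399, -0.395671)  len=0.5089
  (v11,v14,v15) [+--] → (-1.74397, 0.9399, -0.395671)–(-1.8041, 0.9399, -0.47)  len=0.0956
  (v11,v15,v8) [+-+] → (-1.8041, 0.9399, -0.47)–(-2.0994, 0.9399, -0.104954)  len=0.4695
  (v8,v15,v12) [+--] → (-2.0994, 0.9399, -0.104954)–(-2.1843, 0.9399, 0)  len=0.1350

Chained into 2 loop(s):
  loop 1: 8 segments, perimeter = 2.6587
  loop 2: 8 segments, perimeter = 2.4181
Total perimeter = 5.077


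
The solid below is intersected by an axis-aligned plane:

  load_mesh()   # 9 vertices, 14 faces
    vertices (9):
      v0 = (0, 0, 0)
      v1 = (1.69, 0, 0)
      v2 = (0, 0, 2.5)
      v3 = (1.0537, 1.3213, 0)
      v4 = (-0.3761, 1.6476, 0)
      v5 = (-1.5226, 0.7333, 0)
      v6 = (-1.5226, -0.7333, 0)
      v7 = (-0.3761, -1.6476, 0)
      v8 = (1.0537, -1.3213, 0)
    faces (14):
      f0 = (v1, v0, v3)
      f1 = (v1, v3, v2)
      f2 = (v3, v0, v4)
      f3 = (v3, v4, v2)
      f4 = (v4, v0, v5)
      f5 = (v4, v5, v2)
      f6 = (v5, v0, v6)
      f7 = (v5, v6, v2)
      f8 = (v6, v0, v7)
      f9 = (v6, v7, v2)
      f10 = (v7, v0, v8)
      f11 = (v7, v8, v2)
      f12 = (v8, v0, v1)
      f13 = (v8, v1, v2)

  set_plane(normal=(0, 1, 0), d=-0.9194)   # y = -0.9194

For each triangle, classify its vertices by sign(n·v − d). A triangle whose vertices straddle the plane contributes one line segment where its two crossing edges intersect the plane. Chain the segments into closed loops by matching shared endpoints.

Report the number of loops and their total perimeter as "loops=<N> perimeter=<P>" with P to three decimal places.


loops=1 perimeter=6.003

Straddling triangles (6 of 14):
  (v6,v0,v7) [++-] → (-0.209873, -0.9194, 0)–(-1.28924, -0.9194, 0)  len=1.0794
  (v6,v7,v2) [+-+] → (-1.28924, -0.9194, 0)–(-0.209873, -0.9194, 1.10494)  len=1.5446
  (v7,v0,v8) [-+-] → (-0.209873, -0.9194, 0)–(0.733196, -0.9194, 0)  len=0.9431
  (v7,v8,v2) [--+] → (0.733196, -0.9194, 0.760425)–(-0.209873, -0.9194, 1.10494)  len=1.0040
  (v8,v0,v1) [-++] → (0.733196, -0.9194, 0)–(1.24724, -0.9194, 0)  len=0.5140
  (v8,v1,v2) [-++] → (1.24724, -0.9194, 0)–(0.733196, -0.9194, 0.760425)  len=0.9179

Chained into 1 loop(s):
  loop 1: 6 segments, perimeter = 6.0030
Total perimeter = 6.003


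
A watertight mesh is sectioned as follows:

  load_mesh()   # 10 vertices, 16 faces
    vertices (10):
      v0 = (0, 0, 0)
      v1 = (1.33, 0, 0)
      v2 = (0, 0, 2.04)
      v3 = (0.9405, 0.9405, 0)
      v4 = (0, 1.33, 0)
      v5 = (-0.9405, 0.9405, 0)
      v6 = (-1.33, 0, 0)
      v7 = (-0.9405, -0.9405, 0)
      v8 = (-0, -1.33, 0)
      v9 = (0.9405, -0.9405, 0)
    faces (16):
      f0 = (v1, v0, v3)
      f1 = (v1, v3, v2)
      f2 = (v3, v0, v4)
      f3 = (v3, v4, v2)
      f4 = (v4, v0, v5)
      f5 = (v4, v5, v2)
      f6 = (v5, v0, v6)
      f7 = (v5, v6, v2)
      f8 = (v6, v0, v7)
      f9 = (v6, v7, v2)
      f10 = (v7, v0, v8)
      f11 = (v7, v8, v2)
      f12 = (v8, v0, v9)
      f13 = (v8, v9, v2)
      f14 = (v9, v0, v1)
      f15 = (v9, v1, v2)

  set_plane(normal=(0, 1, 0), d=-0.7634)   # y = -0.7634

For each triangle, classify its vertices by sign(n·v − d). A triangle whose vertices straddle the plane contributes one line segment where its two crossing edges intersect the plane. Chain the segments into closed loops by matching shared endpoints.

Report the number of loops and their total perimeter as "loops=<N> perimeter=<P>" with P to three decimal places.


loops=1 perimeter=4.754

Straddling triangles (8 of 16):
  (v6,v0,v7) [++-] → (-0.7634, -0.7634, 0)–(-1.01384, -0.7634, 0)  len=0.2504
  (v6,v7,v2) [+-+] → (-1.01384, -0.7634, 0)–(-0.7634, -0.7634, 0.38414)  len=0.4586
  (v7,v0,v8) [-+-] → (-0.7634, -0.7634, 0)–(0, -0.7634, 0)  len=0.7634
  (v7,v8,v2) [--+] → (0, -0.7634, 0.869071)–(-0.7634, -0.7634, 0.38414)  len=0.9044
  (v8,v0,v9) [-+-] → (0, -0.7634, 0)–(0.7634, -0.7634, 0)  len=0.7634
  (v8,v9,v2) [--+] → (0.7634, -0.7634, 0.38414)–(0, -0.7634, 0.869071)  len=0.9044
  (v9,v0,v1) [-++] → (0.7634, -0.7634, 0)–(1.01384, -0.7634, 0)  len=0.2504
  (v9,v1,v2) [-++] → (1.01384, -0.7634, 0)–(0.7634, -0.7634, 0.38414)  len=0.4586

Chained into 1 loop(s):
  loop 1: 8 segments, perimeter = 4.7536
Total perimeter = 4.754


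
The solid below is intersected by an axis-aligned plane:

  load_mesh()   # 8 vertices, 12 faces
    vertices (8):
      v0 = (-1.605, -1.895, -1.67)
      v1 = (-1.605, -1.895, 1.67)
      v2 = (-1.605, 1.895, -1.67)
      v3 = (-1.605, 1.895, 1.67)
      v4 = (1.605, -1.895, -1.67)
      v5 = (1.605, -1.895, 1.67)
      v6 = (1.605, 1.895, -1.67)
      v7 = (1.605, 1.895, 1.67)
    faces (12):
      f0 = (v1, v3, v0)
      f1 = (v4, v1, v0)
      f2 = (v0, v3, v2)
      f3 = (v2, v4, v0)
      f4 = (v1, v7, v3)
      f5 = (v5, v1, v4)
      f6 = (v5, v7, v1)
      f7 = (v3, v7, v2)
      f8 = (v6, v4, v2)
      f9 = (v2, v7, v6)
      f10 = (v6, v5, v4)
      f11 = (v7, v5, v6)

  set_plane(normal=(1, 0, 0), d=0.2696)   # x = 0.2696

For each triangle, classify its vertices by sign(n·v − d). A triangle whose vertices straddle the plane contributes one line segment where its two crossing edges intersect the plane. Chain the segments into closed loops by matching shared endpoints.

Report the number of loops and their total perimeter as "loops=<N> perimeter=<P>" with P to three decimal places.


loops=1 perimeter=14.260

Straddling triangles (8 of 12):
  (v4,v1,v0) [+--] → (0.2696, -1.895, -0.280518)–(0.2696, -1.895, -1.67)  len=1.3895
  (v2,v4,v0) [-+-] → (0.2696, -0.318313, -1.67)–(0.2696, -1.895, -1.67)  len=1.5767
  (v1,v7,v3) [-+-] → (0.2696, 0.318313, 1.67)–(0.2696, 1.895, 1.67)  len=1.5767
  (v5,v1,v4) [+-+] → (0.2696, -1.895, 1.67)–(0.2696, -1.895, -0.280518)  len=1.9505
  (v5,v7,v1) [++-] → (0.2696, 0.318313, 1.67)–(0.2696, -1.895, 1.67)  len=2.2133
  (v3,v7,v2) [-+-] → (0.2696, 1.895, 1.67)–(0.2696, 1.895, 0.280518)  len=1.3895
  (v6,v4,v2) [++-] → (0.2696, -0.318313, -1.67)–(0.2696, 1.895, -1.67)  len=2.2133
  (v2,v7,v6) [-++] → (0.2696, 1.895, 0.280518)–(0.2696, 1.895, -1.67)  len=1.9505

Chained into 1 loop(s):
  loop 1: 8 segments, perimeter = 14.2600
Total perimeter = 14.260


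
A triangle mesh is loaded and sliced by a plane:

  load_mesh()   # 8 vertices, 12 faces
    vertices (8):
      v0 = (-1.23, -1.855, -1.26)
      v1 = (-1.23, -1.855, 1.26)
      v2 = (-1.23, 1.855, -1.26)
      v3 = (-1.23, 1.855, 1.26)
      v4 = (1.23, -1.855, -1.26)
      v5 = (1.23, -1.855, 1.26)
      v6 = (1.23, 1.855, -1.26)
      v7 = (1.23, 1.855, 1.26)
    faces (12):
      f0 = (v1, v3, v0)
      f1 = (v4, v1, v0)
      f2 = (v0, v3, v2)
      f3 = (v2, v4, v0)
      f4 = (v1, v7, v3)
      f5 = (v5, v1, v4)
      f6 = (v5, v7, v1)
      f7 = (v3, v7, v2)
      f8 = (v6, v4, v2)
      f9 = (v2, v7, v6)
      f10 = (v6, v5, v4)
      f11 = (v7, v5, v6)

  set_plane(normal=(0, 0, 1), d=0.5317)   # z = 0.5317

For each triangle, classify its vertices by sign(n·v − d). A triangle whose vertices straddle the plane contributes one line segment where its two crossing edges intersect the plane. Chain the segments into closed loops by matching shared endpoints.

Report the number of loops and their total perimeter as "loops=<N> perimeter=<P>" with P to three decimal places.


Straddling triangles (8 of 12):
  (v1,v3,v0) [++-] → (-1.23, 0.782781, 0.5317)–(-1.23, -1.855, 0.5317)  len=2.6378
  (v4,v1,v0) [-+-] → (-0.51904, -1.855, 0.5317)–(-1.23, -1.855, 0.5317)  len=0.7110
  (v0,v3,v2) [-+-] → (-1.23, 0.782781, 0.5317)–(-1.23, 1.855, 0.5317)  len=1.0722
  (v5,v1,v4) [++-] → (-0.51904, -1.855, 0.5317)–(1.23, -1.855, 0.5317)  len=1.7490
  (v3,v7,v2) [++-] → (0.51904, 1.855, 0.5317)–(-1.23, 1.855, 0.5317)  len=1.7490
  (v2,v7,v6) [-+-] → (0.51904, 1.855, 0.5317)–(1.23, 1.855, 0.5317)  len=0.7110
  (v6,v5,v4) [-+-] → (1.23, -0.782781, 0.5317)–(1.23, -1.855, 0.5317)  len=1.0722
  (v7,v5,v6) [++-] → (1.23, -0.782781, 0.5317)–(1.23, 1.855, 0.5317)  len=2.6378

Chained into 1 loop(s):
  loop 1: 8 segments, perimeter = 12.3400
Total perimeter = 12.340

loops=1 perimeter=12.340


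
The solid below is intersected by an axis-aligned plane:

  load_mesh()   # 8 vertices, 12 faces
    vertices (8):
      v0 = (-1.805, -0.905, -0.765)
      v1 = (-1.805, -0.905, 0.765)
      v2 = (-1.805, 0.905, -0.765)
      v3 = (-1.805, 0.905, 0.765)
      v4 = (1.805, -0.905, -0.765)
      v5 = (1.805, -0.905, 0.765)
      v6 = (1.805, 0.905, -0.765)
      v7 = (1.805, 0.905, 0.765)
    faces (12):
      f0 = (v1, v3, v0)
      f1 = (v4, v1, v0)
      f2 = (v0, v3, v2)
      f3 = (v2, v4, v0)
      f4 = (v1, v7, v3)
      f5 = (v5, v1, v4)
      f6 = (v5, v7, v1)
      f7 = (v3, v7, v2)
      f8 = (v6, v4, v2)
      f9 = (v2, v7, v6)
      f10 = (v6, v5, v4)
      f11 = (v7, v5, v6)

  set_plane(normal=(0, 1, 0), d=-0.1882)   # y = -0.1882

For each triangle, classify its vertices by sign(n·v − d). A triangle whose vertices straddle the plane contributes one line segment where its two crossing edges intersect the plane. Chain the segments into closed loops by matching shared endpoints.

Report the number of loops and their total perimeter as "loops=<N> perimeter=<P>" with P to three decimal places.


Straddling triangles (8 of 12):
  (v1,v3,v0) [-+-] → (-1.805, -0.1882, 0.765)–(-1.805, -0.1882, -0.159086)  len=0.9241
  (v0,v3,v2) [-++] → (-1.805, -0.1882, -0.159086)–(-1.805, -0.1882, -0.765)  len=0.6059
  (v2,v4,v0) [+--] → (0.37536, -0.1882, -0.765)–(-1.805, -0.1882, -0.765)  len=2.1804
  (v1,v7,v3) [-++] → (-0.37536, -0.1882, 0.765)–(-1.805, -0.1882, 0.765)  len=1.4296
  (v5,v7,v1) [-+-] → (1.805, -0.1882, 0.765)–(-0.37536, -0.1882, 0.765)  len=2.1804
  (v6,v4,v2) [+-+] → (1.805, -0.1882, -0.765)–(0.37536, -0.1882, -0.765)  len=1.4296
  (v6,v5,v4) [+--] → (1.805, -0.1882, 0.159086)–(1.805, -0.1882, -0.765)  len=0.9241
  (v7,v5,v6) [+-+] → (1.805, -0.1882, 0.765)–(1.805, -0.1882, 0.159086)  len=0.6059

Chained into 1 loop(s):
  loop 1: 8 segments, perimeter = 10.2800
Total perimeter = 10.280

loops=1 perimeter=10.280


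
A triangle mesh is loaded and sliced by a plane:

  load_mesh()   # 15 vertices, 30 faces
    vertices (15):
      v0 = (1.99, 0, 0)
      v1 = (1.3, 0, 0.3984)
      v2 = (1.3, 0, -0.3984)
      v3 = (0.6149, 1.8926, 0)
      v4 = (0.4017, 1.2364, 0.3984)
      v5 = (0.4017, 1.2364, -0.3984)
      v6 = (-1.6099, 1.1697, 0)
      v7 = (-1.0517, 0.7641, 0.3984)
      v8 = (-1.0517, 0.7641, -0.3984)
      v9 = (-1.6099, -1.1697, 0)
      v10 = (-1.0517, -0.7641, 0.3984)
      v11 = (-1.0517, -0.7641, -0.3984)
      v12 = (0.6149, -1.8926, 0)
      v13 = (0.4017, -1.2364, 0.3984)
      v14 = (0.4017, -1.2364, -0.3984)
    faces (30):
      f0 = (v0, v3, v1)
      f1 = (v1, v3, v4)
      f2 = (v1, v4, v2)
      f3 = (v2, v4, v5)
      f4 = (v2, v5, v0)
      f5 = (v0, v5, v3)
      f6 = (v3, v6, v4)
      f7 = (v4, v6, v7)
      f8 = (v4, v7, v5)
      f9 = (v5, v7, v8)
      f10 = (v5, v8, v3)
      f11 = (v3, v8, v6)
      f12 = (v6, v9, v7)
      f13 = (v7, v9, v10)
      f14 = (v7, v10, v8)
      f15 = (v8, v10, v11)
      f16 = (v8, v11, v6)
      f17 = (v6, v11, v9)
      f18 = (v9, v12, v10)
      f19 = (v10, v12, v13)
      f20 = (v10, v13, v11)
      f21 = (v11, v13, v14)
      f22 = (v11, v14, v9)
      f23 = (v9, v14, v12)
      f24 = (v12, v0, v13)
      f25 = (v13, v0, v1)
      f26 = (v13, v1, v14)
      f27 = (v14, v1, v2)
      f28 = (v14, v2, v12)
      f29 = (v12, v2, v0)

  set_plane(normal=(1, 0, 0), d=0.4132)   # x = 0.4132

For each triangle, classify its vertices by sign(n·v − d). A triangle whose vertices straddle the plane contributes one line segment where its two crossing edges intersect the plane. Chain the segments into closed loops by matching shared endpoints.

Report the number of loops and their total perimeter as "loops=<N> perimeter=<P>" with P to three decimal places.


Straddling triangles (16 of 30):
  (v1,v3,v4) [++-] → (0.4132, 1.2718, 0.37691)–(0.4132, 1.22057, 0.3984)  len=0.0555
  (v1,v4,v2) [+-+] → (0.4132, 1.22057, 0.3984)–(0.4132, 1.22057, 0.388199)  len=0.0102
  (v2,v4,v5) [+--] → (0.4132, 1.22057, 0.388199)–(0.4132, 1.22057, -0.3984)  len=0.7866
  (v2,v5,v0) [+-+] → (0.4132, 1.22057, -0.3984)–(0.4132, 1.22745, -0.395515)  len=0.0075
  (v0,v5,v3) [+-+] → (0.4132, 1.22745, -0.395515)–(0.4132, 1.2718, -0.37691)  len=0.0481
  (v3,v6,v4) [+--] → (0.4132, 1.82706, 0)–(0.4132, 1.2718, 0.37691)  len=0.6711
  (v5,v8,v3) [--+] → (0.4132, 1.75602, -0.0482163)–(0.4132, 1.2718, -0.37691)  len=0.5852
  (v3,v8,v6) [+--] → (0.4132, 1.75602, -0.0482163)–(0.4132, 1.82706, 0)  len=0.0859
  (v9,v12,v10) [-+-] → (0.4132, -1.82706, 0)–(0.4132, -1.75602, 0.0482163)  len=0.0859
  (v10,v12,v13) [-+-] → (0.4132, -1.75602, 0.0482163)–(0.4132, -1.2718, 0.37691)  len=0.5852
  (v9,v14,v12) [--+] → (0.4132, -1.2718, -0.37691)–(0.4132, -1.82706, 0)  len=0.6711
  (v12,v0,v13) [++-] → (0.4132, -1.22745, 0.395515)–(0.4132, -1.2718, 0.37691)  len=0.0481
  (v13,v0,v1) [-++] → (0.4132, -1.22745, 0.395515)–(0.4132, -1.22057, 0.3984)  len=0.0075
  (v13,v1,v14) [-+-] → (0.4132, -1.22057, 0.3984)–(0.4132, -1.22057, -0.388199)  len=0.7866
  (v14,v1,v2) [-++] → (0.4132, -1.22057, -0.388199)–(0.4132, -1.22057, -0.3984)  len=0.0102
  (v14,v2,v12) [-++] → (0.4132, -1.22057, -0.3984)–(0.4132, -1.2718, -0.37691)  len=0.0555

Chained into 2 loop(s):
  loop 1: 8 segments, perimeter = 2.2501
  loop 2: 8 segments, perimeter = 2.2501
Total perimeter = 4.500

loops=2 perimeter=4.500


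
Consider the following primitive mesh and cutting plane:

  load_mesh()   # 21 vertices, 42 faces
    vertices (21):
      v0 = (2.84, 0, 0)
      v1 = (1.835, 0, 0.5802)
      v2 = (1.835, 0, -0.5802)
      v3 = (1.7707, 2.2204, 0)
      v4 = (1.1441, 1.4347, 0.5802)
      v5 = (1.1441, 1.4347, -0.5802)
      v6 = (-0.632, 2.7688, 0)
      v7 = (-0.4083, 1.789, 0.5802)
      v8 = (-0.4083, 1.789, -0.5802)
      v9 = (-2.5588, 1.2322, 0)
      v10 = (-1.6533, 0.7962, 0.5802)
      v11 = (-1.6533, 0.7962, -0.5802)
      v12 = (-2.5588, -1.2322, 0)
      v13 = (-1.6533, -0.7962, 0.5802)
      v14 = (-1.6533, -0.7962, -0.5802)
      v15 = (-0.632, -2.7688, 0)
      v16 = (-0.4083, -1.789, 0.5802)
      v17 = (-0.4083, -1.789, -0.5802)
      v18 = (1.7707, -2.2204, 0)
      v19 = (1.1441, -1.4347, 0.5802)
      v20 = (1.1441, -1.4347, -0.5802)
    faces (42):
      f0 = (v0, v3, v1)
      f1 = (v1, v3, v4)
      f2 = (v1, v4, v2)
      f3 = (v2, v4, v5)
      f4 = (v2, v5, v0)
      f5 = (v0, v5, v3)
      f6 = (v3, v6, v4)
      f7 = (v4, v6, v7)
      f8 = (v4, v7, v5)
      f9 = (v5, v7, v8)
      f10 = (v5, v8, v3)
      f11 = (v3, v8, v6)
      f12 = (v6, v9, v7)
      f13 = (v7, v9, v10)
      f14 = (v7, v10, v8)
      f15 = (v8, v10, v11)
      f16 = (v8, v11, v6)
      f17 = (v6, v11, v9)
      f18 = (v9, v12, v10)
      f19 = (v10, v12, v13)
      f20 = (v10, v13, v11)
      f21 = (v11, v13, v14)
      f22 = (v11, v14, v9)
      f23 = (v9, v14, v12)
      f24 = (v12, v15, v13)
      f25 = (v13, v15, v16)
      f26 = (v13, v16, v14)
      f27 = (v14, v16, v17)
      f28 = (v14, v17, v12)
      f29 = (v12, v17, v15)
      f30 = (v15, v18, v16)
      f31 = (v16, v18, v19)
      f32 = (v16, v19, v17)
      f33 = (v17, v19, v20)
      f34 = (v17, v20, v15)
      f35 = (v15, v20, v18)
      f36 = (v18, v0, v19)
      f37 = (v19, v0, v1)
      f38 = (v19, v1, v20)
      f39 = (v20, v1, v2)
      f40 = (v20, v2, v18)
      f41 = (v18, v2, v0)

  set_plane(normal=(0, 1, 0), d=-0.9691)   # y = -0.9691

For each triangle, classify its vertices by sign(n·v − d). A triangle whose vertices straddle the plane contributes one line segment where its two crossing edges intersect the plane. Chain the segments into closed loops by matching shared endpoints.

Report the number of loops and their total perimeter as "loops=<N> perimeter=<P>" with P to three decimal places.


loops=2 perimeter=7.180

Straddling triangles (14 of 42):
  (v9,v12,v10) [+-+] → (-2.5588, -0.9691, 0)–(-2.44135, -0.9691, 0.0752567)  len=0.1395
  (v10,v12,v13) [+-+] → (-2.44135, -0.9691, 0.0752567)–(-2.01238, -0.9691, 0.350116)  len=0.5095
  (v9,v14,v12) [++-] → (-2.01238, -0.9691, -0.350116)–(-2.5588, -0.9691, 0)  len=0.6490
  (v12,v15,v13) [--+] → (-1.56378, -0.9691, 0.529345)–(-2.01238, -0.9691, 0.350116)  len=0.4831
  (v13,v15,v16) [+--] → (-1.56378, -0.9691, 0.529345)–(-1.43648, -0.9691, 0.5802)  len=0.1371
  (v13,v16,v14) [+-+] → (-1.43648, -0.9691, 0.5802)–(-1.43648, -0.9691, -0.378112)  len=0.9583
  (v14,v16,v17) [+--] → (-1.43648, -0.9691, -0.378112)–(-1.43648, -0.9691, -0.5802)  len=0.2021
  (v14,v17,v12) [+--] → (-1.43648, -0.9691, -0.5802)–(-2.01238, -0.9691, -0.350116)  len=0.6202
  (v18,v0,v19) [-+-] → (2.3733, -0.9691, 0)–(1.69447, -0.9691, 0.391909)  len=0.7838
  (v19,v0,v1) [-++] → (1.69447, -0.9691, 0.391909)–(1.36832, -0.9691, 0.5802)  len=0.3766
  (v19,v1,v20) [-+-] → (1.36832, -0.9691, 0.5802)–(1.36832, -0.9691, -0.203618)  len=0.7838
  (v20,v1,v2) [-++] → (1.36832, -0.9691, -0.203618)–(1.36832, -0.9691, -0.5802)  len=0.3766
  (v20,v2,v18) [-+-] → (1.36832, -0.9691, -0.5802)–(1.80694, -0.9691, -0.32697)  len=0.5065
  (v18,v2,v0) [-++] → (1.80694, -0.9691, -0.32697)–(2.3733, -0.9691, 0)  len=0.6540

Chained into 2 loop(s):
  loop 1: 8 segments, perimeter = 3.6987
  loop 2: 6 segments, perimeter = 3.4813
Total perimeter = 7.180


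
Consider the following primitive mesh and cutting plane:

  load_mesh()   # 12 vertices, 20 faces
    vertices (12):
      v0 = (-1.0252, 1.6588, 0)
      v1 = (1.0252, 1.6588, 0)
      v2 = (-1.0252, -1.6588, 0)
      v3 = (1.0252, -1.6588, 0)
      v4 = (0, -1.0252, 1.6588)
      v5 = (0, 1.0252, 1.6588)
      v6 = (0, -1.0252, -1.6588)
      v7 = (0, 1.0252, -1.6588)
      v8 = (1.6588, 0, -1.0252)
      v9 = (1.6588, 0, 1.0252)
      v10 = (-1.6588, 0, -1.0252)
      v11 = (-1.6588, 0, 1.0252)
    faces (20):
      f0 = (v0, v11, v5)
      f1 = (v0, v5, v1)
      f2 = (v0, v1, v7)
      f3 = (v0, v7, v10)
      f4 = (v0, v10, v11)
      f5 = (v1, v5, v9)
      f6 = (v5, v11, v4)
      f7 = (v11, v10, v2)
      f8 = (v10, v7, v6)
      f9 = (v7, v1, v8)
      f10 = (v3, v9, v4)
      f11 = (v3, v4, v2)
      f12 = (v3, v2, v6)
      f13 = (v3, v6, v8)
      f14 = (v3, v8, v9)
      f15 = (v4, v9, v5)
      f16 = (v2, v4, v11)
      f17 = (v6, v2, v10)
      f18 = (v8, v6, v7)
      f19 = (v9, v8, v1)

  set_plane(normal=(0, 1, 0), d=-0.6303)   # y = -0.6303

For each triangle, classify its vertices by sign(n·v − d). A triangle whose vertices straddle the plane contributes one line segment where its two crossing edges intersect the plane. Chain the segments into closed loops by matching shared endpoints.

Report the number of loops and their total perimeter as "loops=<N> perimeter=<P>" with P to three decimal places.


Straddling triangles (10 of 20):
  (v5,v11,v4) [++-] → (-0.638958, -0.6303, 1.41474)–(0, -0.6303, 1.6588)  len=0.6840
  (v11,v10,v2) [++-] → (-1.41805, -0.6303, -0.635651)–(-1.41805, -0.6303, 0.635651)  len=1.2713
  (v10,v7,v6) [++-] → (0, -0.6303, -1.6588)–(-0.638958, -0.6303, -1.41474)  len=0.6840
  (v3,v9,v4) [-+-] → (1.41805, -0.6303, 0.635651)–(0.638958, -0.6303, 1.41474)  len=1.1018
  (v3,v6,v8) [--+] → (0.638958, -0.6303, -1.41474)–(1.41805, -0.6303, -0.635651)  len=1.1018
  (v3,v8,v9) [-++] → (1.41805, -0.6303, -0.635651)–(1.41805, -0.6303, 0.635651)  len=1.2713
  (v4,v9,v5) [-++] → (0.638958, -0.6303, 1.41474)–(0, -0.6303, 1.6588)  len=0.6840
  (v2,v4,v11) [--+] → (-0.638958, -0.6303, 1.41474)–(-1.41805, -0.6303, 0.635651)  len=1.1018
  (v6,v2,v10) [--+] → (-1.41805, -0.6303, -0.635651)–(-0.638958, -0.6303, -1.41474)  len=1.1018
  (v8,v6,v7) [+-+] → (0.638958, -0.6303, -1.41474)–(0, -0.6303, -1.6588)  len=0.6840

Chained into 1 loop(s):
  loop 1: 10 segments, perimeter = 9.6857
Total perimeter = 9.686

loops=1 perimeter=9.686


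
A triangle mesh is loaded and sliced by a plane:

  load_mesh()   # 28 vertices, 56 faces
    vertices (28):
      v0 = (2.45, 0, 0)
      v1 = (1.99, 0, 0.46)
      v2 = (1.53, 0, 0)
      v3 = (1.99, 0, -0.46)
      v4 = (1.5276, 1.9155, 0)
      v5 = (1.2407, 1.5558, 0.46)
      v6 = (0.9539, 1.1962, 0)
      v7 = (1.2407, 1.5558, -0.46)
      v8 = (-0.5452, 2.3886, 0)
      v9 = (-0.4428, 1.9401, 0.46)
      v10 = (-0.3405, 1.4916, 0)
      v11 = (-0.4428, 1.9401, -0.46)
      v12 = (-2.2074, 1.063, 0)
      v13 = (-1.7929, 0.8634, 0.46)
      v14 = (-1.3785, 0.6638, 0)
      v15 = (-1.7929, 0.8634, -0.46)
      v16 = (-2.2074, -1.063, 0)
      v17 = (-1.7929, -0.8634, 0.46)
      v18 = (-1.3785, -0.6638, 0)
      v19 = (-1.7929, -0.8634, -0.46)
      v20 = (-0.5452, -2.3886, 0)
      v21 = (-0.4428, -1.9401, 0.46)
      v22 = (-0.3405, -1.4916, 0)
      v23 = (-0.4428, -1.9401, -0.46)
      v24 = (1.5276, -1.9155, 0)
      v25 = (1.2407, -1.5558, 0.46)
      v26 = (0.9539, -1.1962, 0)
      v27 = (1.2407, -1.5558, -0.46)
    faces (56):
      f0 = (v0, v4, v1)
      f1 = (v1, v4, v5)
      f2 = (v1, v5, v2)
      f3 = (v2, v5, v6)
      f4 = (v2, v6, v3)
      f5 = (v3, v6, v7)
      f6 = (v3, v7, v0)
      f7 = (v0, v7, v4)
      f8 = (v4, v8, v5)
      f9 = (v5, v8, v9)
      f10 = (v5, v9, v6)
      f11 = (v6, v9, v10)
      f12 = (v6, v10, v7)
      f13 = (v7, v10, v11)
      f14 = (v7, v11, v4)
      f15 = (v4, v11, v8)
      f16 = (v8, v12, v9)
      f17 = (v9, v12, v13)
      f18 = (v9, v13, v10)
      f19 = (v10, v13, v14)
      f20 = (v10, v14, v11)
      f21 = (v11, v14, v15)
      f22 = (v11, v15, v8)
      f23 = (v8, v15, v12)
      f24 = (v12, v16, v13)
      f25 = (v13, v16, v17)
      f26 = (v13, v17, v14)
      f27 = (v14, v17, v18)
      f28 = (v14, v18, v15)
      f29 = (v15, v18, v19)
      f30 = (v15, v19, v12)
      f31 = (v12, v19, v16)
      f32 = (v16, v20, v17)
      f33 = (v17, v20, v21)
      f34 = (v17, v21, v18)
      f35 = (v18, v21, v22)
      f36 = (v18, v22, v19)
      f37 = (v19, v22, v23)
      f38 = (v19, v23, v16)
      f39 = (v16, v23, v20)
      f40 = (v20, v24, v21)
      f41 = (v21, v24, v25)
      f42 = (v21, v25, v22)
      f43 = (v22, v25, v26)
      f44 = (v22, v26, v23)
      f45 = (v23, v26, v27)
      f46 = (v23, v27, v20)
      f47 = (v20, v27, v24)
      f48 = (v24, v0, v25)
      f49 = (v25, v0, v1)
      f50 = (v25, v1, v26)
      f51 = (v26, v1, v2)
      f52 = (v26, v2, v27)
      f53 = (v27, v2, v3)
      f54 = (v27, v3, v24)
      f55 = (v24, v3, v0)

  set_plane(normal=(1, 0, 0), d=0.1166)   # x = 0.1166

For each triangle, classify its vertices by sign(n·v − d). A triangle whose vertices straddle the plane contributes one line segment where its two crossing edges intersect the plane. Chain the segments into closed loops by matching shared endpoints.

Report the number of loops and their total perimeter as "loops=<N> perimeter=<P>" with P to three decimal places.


Straddling triangles (16 of 56):
  (v4,v8,v5) [+-+] → (0.1166, 2.23755, 0)–(0.1166, 2.07999, 0.170462)  len=0.2321
  (v5,v8,v9) [+--] → (0.1166, 2.07999, 0.170462)–(0.1166, 1.8124, 0.46)  len=0.3943
  (v5,v9,v6) [+-+] → (0.1166, 1.8124, 0.46)–(0.1166, 1.64216, 0.275763)  len=0.2509
  (v6,v9,v10) [+--] → (0.1166, 1.64216, 0.275763)–(0.1166, 1.38728, 0)  len=0.3755
  (v6,v10,v7) [+-+] → (0.1166, 1.38728, 0)–(0.1166, 1.51016, -0.132979)  len=0.1811
  (v7,v10,v11) [+--] → (0.1166, 1.51016, -0.132979)–(0.1166, 1.8124, -0.46)  len=0.4453
  (v7,v11,v4) [+-+] → (0.1166, 1.8124, -0.46)–(0.1166, 1.93312, -0.329405)  len=0.1778
  (v4,v11,v8) [+--] → (0.1166, 1.93312, -0.329405)–(0.1166, 2.23755, 0)  len=0.4485
  (v20,v24,v21) [-+-] → (0.1166, -2.23755, 0)–(0.1166, -1.93312, 0.329405)  len=0.4485
  (v21,v24,v25) [-++] → (0.1166, -1.93312, 0.329405)–(0.1166, -1.8124, 0.46)  len=0.1778
  (v21,v25,v22) [-+-] → (0.1166, -1.8124, 0.46)–(0.1166, -1.51016, 0.132979)  len=0.4453
  (v22,v25,v26) [-++] → (0.1166, -1.51016, 0.132979)–(0.1166, -1.38728, 0)  len=0.1811
  (v22,v26,v23) [-+-] → (0.1166, -1.38728, 0)–(0.1166, -1.64216, -0.275763)  len=0.3755
  (v23,v26,v27) [-++] → (0.1166, -1.64216, -0.275763)–(0.1166, -1.8124, -0.46)  len=0.2509
  (v23,v27,v20) [-+-] → (0.1166, -1.8124, -0.46)–(0.1166, -2.07999, -0.170462)  len=0.3943
  (v20,v27,v24) [-++] → (0.1166, -2.07999, -0.170462)–(0.1166, -2.23755, 0)  len=0.2321

Chained into 2 loop(s):
  loop 1: 8 segments, perimeter = 2.5055
  loop 2: 8 segments, perimeter = 2.5055
Total perimeter = 5.011

loops=2 perimeter=5.011


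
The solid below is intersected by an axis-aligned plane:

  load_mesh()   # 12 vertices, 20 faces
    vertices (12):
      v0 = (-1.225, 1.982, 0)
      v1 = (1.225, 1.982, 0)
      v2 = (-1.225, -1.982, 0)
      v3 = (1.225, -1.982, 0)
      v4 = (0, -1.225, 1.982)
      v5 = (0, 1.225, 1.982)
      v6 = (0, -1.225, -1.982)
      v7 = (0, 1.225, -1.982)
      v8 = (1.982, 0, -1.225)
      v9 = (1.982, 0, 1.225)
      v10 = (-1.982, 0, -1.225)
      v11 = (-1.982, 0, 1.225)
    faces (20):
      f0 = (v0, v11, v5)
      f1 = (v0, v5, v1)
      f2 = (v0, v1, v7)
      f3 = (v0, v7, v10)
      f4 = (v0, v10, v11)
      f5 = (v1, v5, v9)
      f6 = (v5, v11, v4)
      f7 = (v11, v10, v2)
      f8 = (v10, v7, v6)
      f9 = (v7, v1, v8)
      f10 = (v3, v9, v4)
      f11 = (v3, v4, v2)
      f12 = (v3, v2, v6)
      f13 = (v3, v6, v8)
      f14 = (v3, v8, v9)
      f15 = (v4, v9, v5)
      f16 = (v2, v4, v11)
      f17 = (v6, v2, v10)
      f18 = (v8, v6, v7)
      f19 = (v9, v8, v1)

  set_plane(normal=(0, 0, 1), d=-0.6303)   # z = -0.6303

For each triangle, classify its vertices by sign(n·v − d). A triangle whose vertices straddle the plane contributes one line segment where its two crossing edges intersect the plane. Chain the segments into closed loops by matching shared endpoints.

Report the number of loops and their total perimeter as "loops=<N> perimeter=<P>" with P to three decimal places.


loops=1 perimeter=11.869

Straddling triangles (10 of 20):
  (v0,v1,v7) [++-] → (0.835435, 1.74126, -0.6303)–(-0.835435, 1.74126, -0.6303)  len=1.6709
  (v0,v7,v10) [+--] → (-0.835435, 1.74126, -0.6303)–(-1.6145, 0.9622, -0.6303)  len=1.1018
  (v0,v10,v11) [+-+] → (-1.6145, 0.9622, -0.6303)–(-1.982, 0, -0.6303)  len=1.0300
  (v11,v10,v2) [+-+] → (-1.982, 0, -0.6303)–(-1.6145, -0.9622, -0.6303)  len=1.0300
  (v7,v1,v8) [-+-] → (0.835435, 1.74126, -0.6303)–(1.6145, 0.9622, -0.6303)  len=1.1018
  (v3,v2,v6) [++-] → (-0.835435, -1.74126, -0.6303)–(0.835435, -1.74126, -0.6303)  len=1.6709
  (v3,v6,v8) [+--] → (0.835435, -1.74126, -0.6303)–(1.6145, -0.9622, -0.6303)  len=1.1018
  (v3,v8,v9) [+-+] → (1.6145, -0.9622, -0.6303)–(1.982, 0, -0.6303)  len=1.0300
  (v6,v2,v10) [-+-] → (-0.835435, -1.74126, -0.6303)–(-1.6145, -0.9622, -0.6303)  len=1.1018
  (v9,v8,v1) [+-+] → (1.982, 0, -0.6303)–(1.6145, 0.9622, -0.6303)  len=1.0300

Chained into 1 loop(s):
  loop 1: 10 segments, perimeter = 11.8688
Total perimeter = 11.869


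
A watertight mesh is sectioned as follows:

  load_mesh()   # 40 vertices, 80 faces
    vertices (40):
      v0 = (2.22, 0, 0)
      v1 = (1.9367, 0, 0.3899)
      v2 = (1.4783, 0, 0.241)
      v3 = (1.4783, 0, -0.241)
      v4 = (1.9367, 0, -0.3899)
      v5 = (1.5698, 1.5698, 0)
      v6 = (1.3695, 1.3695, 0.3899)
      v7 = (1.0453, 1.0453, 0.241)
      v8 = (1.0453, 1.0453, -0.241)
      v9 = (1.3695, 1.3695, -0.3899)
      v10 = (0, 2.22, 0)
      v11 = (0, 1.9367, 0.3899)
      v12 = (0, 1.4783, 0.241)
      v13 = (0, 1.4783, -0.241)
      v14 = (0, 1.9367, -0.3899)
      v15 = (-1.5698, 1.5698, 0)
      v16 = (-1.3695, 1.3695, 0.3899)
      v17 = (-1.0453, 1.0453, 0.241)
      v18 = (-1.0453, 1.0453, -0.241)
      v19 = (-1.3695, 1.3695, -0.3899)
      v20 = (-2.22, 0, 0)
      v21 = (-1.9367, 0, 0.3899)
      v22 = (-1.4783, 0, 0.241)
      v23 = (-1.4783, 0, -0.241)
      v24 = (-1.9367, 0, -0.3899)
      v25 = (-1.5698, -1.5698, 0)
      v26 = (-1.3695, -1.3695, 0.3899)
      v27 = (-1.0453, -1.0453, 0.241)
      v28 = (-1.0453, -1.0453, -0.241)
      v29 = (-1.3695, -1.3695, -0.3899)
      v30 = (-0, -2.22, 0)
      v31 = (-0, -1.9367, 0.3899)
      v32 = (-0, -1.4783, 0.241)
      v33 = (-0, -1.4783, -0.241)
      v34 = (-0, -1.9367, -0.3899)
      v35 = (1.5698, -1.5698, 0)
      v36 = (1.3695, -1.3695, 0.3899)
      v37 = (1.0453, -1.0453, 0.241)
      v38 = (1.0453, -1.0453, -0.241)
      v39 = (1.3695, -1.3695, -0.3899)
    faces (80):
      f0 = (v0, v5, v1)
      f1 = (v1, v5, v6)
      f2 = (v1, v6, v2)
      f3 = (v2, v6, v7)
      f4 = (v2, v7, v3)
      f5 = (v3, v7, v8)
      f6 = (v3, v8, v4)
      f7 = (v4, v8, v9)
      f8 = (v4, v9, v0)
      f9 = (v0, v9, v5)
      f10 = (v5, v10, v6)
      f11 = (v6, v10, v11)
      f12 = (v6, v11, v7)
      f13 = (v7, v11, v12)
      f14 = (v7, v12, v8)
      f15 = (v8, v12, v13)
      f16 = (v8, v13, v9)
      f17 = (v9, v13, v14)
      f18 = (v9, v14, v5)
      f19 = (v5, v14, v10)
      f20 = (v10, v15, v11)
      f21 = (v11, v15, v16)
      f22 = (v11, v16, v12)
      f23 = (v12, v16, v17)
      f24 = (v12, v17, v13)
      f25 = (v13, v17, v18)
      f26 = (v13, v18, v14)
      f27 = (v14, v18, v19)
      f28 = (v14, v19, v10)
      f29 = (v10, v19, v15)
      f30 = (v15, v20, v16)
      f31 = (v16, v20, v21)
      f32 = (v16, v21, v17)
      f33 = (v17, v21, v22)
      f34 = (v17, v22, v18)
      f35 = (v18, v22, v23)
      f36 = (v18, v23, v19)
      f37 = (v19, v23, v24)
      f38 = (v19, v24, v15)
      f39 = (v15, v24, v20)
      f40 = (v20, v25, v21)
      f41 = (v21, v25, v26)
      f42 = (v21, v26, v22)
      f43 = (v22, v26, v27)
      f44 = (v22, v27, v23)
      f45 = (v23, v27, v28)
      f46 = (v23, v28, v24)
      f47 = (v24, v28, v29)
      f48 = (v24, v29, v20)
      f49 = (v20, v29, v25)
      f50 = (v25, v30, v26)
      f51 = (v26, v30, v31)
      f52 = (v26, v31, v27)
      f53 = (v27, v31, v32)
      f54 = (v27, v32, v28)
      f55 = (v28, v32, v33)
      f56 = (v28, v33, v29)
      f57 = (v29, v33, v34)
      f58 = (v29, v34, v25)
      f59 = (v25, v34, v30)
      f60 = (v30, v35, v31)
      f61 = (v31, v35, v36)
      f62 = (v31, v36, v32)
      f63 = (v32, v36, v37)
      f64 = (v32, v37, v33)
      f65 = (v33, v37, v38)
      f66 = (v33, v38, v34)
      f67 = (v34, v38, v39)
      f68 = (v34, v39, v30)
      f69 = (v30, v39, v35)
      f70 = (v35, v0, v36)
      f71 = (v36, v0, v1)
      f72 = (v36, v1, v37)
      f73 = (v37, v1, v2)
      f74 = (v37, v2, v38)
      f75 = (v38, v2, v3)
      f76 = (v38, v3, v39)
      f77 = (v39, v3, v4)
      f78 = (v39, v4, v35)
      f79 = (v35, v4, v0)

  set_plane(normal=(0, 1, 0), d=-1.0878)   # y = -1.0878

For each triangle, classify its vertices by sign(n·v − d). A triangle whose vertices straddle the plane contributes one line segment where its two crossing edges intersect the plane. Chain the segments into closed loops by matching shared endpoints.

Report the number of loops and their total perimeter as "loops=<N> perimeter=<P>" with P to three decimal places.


loops=2 perimeter=5.153

Straddling triangles (24 of 80):
  (v20,v25,v21) [+-+] → (-1.76944, -1.0878, 0)–(-1.68245, -1.0878, 0.119717)  len=0.1480
  (v21,v25,v26) [+--] → (-1.68245, -1.0878, 0.119717)–(-1.48617, -1.0878, 0.3899)  len=0.3340
  (v21,v26,v22) [+-+] → (-1.48617, -1.0878, 0.3899)–(-1.39188, -1.0878, 0.359272)  len=0.0991
  (v22,v26,v27) [+-+] → (-1.39188, -1.0878, 0.359272)–(-1.0878, -1.0878, 0.26052)  len=0.3197
  (v24,v28,v29) [++-] → (-1.0878, -1.0878, -0.26052)–(-1.48617, -1.0878, -0.3899)  len=0.4189
  (v24,v29,v20) [+-+] → (-1.48617, -1.0878, -0.3899)–(-1.54444, -1.0878, -0.309699)  len=0.0991
  (v20,v29,v25) [+--] → (-1.54444, -1.0878, -0.309699)–(-1.76944, -1.0878, 0)  len=0.3828
  (v26,v31,v27) [--+] → (-0.995462, -1.0878, 0.248099)–(-1.0878, -1.0878, 0.26052)  len=0.0932
  (v27,v31,v32) [+--] → (-0.995462, -1.0878, 0.248099)–(-0.942701, -1.0878, 0.241)  len=0.0532
  (v27,v32,v28) [+-+] → (-0.942701, -1.0878, 0.241)–(-0.942701, -1.0878, -0.193691)  len=0.4347
  (v28,v32,v33) [+--] → (-0.942701, -1.0878, -0.193691)–(-0.942701, -1.0878, -0.241)  len=0.0473
  (v28,v33,v29) [+--] → (-0.942701, -1.0878, -0.241)–(-1.0878, -1.0878, -0.26052)  len=0.1464
  (v32,v36,v37) [--+] → (1.0878, -1.0878, 0.26052)–(0.942701, -1.0878, 0.241)  len=0.1464
  (v32,v37,v33) [-+-] → (0.942701, -1.0878, 0.241)–(0.942701, -1.0878, 0.193691)  len=0.0473
  (v33,v37,v38) [-++] → (0.942701, -1.0878, 0.193691)–(0.942701, -1.0878, -0.241)  len=0.4347
  (v33,v38,v34) [-+-] → (0.942701, -1.0878, -0.241)–(0.995462, -1.0878, -0.248099)  len=0.0532
  (v34,v38,v39) [-+-] → (0.995462, -1.0878, -0.248099)–(1.0878, -1.0878, -0.26052)  len=0.0932
  (v35,v0,v36) [-+-] → (1.76944, -1.0878, 0)–(1.54444, -1.0878, 0.309699)  len=0.3828
  (v36,v0,v1) [-++] → (1.54444, -1.0878, 0.309699)–(1.48617, -1.0878, 0.3899)  len=0.0991
  (v36,v1,v37) [-++] → (1.48617, -1.0878, 0.3899)–(1.0878, -1.0878, 0.26052)  len=0.4189
  (v38,v3,v39) [++-] → (1.39188, -1.0878, -0.359272)–(1.0878, -1.0878, -0.26052)  len=0.3197
  (v39,v3,v4) [-++] → (1.39188, -1.0878, -0.359272)–(1.48617, -1.0878, -0.3899)  len=0.0991
  (v39,v4,v35) [-+-] → (1.48617, -1.0878, -0.3899)–(1.68245, -1.0878, -0.119717)  len=0.3340
  (v35,v4,v0) [-++] → (1.68245, -1.0878, -0.119717)–(1.76944, -1.0878, 0)  len=0.1480

Chained into 2 loop(s):
  loop 1: 12 segments, perimeter = 2.5764
  loop 2: 12 segments, perimeter = 2.5764
Total perimeter = 5.153
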